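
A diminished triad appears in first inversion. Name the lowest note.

A diminished triad = A–C–Eb. First inversion → third in the bass = C.

C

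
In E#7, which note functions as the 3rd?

G##

Root of E#7 = E#. The 3rd is a major 3rd: E# up a major 3rd → G##.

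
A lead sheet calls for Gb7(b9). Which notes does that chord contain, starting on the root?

Gb7(b9) is a dominant seventh flat nine built on G♭.
Root: G♭
Major 3rd (3rd): B♭
Perfect 5th (5th): D♭
Minor 7th (7th): F♭
Minor 9th (9th): A𝄫

G♭ – B♭ – D♭ – F♭ – A𝄫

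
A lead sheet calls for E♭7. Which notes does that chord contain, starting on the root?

E♭7: dominant seventh on Eb.
Eb — root
G — major 3rd
Bb — perfect 5th
Db — minor 7th

Eb, G, Bb, Db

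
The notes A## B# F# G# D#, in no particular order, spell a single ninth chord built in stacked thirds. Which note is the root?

G#

Stacking in thirds gives G# – B# – D# – F# – A##, so G# is the root — G# dominant seventh sharp nine.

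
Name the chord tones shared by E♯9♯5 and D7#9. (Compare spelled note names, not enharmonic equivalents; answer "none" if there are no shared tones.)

E♯

E♯9♯5 = E♯, G𝄪, B𝄪, D♯, F𝄪.
D7#9 = D, F♯, A, C, E♯.
Shared: E♯.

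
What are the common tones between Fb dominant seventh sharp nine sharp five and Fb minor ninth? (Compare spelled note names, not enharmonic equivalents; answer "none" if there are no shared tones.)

F-flat, E-double-flat

Fb dominant seventh sharp nine sharp five: F-flat A-flat C E-double-flat G
Fb minor ninth: F-flat A-double-flat C-flat E-double-flat G-flat
Common to both → F-flat, E-double-flat.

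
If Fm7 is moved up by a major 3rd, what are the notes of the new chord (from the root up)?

Transposed root: F → A (major 3rd up). So we spell A minor seventh:
- root: A
- minor 3rd: C
- perfect 5th: E
- minor 7th: G

A – C – E – G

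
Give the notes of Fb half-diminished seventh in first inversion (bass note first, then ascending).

In root position, Fb half-diminished seventh is Fb–Abb–Cbb–Ebb.
First inversion puts the third (Abb) in the bass.

Abb  Cbb  Ebb  Fb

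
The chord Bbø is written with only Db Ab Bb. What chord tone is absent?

Fb

The full Bbø chord is Bb, Db, Fb, Ab.
Comparing with the voicing, the diminished 5th (5th) — Fb — is absent.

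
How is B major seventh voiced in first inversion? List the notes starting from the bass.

D-sharp – F-sharp – A-sharp – B

In root position, B major seventh is B–D-sharp–F-sharp–A-sharp.
First inversion puts the third (D-sharp) in the bass.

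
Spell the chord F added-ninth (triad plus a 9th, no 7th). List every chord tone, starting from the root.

F – A – C – G

F added-ninth is an added-ninth built on F.
root → F
3rd (major 3rd) → A
5th (perfect 5th) → C
9th (major 9th) → G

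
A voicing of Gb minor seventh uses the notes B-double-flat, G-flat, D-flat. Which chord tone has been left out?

F-flat

Gb minor seventh = G-flat, B-double-flat, D-flat, F-flat. The voicing lacks the 7th (minor 7th), F-flat.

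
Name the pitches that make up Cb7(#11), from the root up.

Cb, Eb, Gb, Bbb, F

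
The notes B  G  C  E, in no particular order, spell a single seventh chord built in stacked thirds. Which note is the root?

C

Arranged so that each adjacent pair is a third by letter name: C – E – G – B.
The bottom of that stack, C, is the root (this is C major seventh).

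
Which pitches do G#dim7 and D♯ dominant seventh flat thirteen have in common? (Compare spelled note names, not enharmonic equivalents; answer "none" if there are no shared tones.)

B

G#dim7: G# B D F
D♯ dominant seventh flat thirteen: D# F## A# C# B
Common to both → B.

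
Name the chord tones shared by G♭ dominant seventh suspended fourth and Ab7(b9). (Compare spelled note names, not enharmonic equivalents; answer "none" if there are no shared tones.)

Gb

G♭ dominant seventh suspended fourth = Gb, Cb, Db, Fb.
Ab7(b9) = Ab, C, Eb, Gb, Bbb.
Shared: Gb.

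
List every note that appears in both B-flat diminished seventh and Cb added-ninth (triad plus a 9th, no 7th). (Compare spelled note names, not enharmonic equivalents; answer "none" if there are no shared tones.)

B-flat diminished seventh = B-flat, D-flat, F-flat, A-double-flat.
Cb added-ninth = C-flat, E-flat, G-flat, D-flat.
Shared: D-flat.

D-flat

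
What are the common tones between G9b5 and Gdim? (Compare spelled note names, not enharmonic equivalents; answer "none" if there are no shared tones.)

G – Db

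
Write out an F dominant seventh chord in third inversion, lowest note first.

F dominant seventh = F–A–C–E-flat; third inversion → seventh (E-flat) lowest.

E-flat, F, A, C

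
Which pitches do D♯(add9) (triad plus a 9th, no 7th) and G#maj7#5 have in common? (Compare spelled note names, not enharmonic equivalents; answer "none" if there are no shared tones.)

F𝄪

D♯(add9): D♯ F𝄪 A♯ E♯
G#maj7#5: G♯ B♯ D𝄪 F𝄪
Common to both → F𝄪.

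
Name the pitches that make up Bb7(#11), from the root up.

Root B♭, quality dominant seventh sharp eleven:
root → B♭
3rd (major 3rd) → D
5th (perfect 5th) → F
7th (minor 7th) → A♭
11th (augmented 11th) → E

B♭  D  F  A♭  E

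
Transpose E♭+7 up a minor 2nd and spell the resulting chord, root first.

A minor 2nd up from Eb is Fb, so the new chord is Fb augmented seventh.
Fb — root
Ab — major 3rd
C — augmented 5th
Ebb — minor 7th

Fb, Ab, C, Ebb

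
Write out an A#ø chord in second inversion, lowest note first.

E, G♯, A♯, C♯

In root position, A#ø is A♯–C♯–E–G♯.
Second inversion puts the fifth (E) in the bass.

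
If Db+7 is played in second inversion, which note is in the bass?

Db+7 = D♭–F–A–C♭. Second inversion → fifth in the bass = A.

A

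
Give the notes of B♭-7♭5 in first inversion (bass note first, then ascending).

Db  Fb  Ab  Bb

In root position, B♭-7♭5 is Bb–Db–Fb–Ab.
First inversion puts the third (Db) in the bass.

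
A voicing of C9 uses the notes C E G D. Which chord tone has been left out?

C9 = C, E, G, Bb, D. The voicing lacks the 7th (minor 7th), Bb.

Bb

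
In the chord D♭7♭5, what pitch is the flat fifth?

A𝄫

Root of D♭7♭5 = D♭. The 5th is a diminished 5th: D♭ up a diminished 5th → A𝄫.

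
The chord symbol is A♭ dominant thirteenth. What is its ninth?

Root of A♭ dominant thirteenth = A-flat. The 9th is a major 9th: A-flat up a major 9th → B-flat.

B-flat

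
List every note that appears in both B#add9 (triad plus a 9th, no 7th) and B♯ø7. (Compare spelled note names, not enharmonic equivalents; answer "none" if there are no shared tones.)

B#

B#add9: B# D## F## C##
B♯ø7: B# D# F# A#
Common to both → B#.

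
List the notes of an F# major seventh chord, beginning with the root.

F♯ A♯ C♯ E♯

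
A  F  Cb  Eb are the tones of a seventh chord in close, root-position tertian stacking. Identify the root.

F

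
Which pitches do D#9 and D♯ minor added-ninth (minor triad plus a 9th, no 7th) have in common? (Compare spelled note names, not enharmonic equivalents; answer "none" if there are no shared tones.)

D#9: D♯ F𝄪 A♯ C♯ E♯
D♯ minor added-ninth: D♯ F♯ A♯ E♯
Common to both → D♯, A♯, E♯.

D♯  A♯  E♯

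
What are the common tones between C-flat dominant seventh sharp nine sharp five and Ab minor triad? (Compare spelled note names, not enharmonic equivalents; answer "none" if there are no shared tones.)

C-flat – E-flat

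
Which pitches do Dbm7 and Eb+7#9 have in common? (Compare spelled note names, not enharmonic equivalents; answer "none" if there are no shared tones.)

Db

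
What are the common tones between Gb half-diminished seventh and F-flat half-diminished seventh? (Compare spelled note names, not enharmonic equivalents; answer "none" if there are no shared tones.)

Gb half-diminished seventh: G-flat B-double-flat D-double-flat F-flat
F-flat half-diminished seventh: F-flat A-double-flat C-double-flat E-double-flat
Common to both → F-flat.

F-flat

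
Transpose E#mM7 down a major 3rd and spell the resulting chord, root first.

C♯  E  G♯  B♯

Transposed root: E♯ → C♯ (major 3rd down). So we spell C♯ minor-major seventh:
root → C♯
3rd (minor 3rd) → E
5th (perfect 5th) → G♯
7th (major 7th) → B♯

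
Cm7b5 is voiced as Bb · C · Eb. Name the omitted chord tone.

The full Cm7b5 chord is C, Eb, Gb, Bb.
Comparing with the voicing, the diminished 5th (5th) — Gb — is absent.

Gb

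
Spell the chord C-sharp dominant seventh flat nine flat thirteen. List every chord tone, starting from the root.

C-sharp dominant seventh flat nine flat thirteen is a dominant seventh flat nine flat thirteen built on C#.
root → C#
3rd (major 3rd) → E#
5th (perfect 5th) → G#
7th (minor 7th) → B
9th (minor 9th) → D
13th (minor 13th) → A

C# – E# – G# – B – D – A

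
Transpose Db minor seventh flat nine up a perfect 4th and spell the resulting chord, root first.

A perfect 4th up from D-flat is G-flat, so the new chord is G-flat minor seventh flat nine.
G-flat — root
B-double-flat — minor 3rd
D-flat — perfect 5th
F-flat — minor 7th
A-double-flat — minor 9th

G-flat – B-double-flat – D-flat – F-flat – A-double-flat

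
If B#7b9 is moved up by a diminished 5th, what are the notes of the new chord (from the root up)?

F#  A#  C#  E  G

A diminished 5th up from B# is F#, so the new chord is F# dominant seventh flat nine.
root → F#
3rd (major 3rd) → A#
5th (perfect 5th) → C#
7th (minor 7th) → E
9th (minor 9th) → G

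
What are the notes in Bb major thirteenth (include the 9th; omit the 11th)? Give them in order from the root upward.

B♭ – D – F – A – C – G

Bb major thirteenth is a major thirteenth built on B♭.
B♭ — root
D — major 3rd
F — perfect 5th
A — major 7th
C — major 9th
G — major 13th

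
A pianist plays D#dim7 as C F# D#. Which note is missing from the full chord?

A

D#dim7 = D#, F#, A, C. The voicing lacks the 5th (diminished 5th), A.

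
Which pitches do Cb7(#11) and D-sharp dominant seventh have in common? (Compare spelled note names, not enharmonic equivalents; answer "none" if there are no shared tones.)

none

Cb7(#11) = C♭, E♭, G♭, B𝄫, F.
D-sharp dominant seventh = D♯, F𝄪, A♯, C♯.
Shared: none.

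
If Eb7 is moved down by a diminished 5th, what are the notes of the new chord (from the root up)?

E♭ down a diminished 5th → A. New chord: A dominant seventh.
- root: A
- major 3rd: C♯
- perfect 5th: E
- minor 7th: G

A – C♯ – E – G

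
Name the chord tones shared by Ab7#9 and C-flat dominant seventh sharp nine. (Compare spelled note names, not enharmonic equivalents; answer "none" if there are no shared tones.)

Eb Gb

Ab7#9 = Ab, C, Eb, Gb, B.
C-flat dominant seventh sharp nine = Cb, Eb, Gb, Bbb, D.
Shared: Eb, Gb.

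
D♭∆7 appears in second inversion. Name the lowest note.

Ab

D♭∆7 in root position is Db–F–Ab–C.
Second inversion places the fifth in the bass, which is Ab.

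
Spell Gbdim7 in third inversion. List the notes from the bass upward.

Fbb, Gb, Bbb, Dbb

In root position, Gbdim7 is Gb–Bbb–Dbb–Fbb.
Third inversion puts the seventh (Fbb) in the bass.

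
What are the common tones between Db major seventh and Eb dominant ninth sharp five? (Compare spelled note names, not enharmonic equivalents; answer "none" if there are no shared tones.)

Db major seventh: Db F Ab C
Eb dominant ninth sharp five: Eb G B Db F
Common to both → Db, F.

Db F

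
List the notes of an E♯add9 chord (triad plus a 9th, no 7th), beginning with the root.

E♯add9: added-ninth on E♯.
Root: E♯
Major 3rd (3rd): G𝄪
Perfect 5th (5th): B♯
Major 9th (9th): F𝄪

E♯ G𝄪 B♯ F𝄪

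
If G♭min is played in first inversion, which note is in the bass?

Bbb

G♭min in root position is Gb–Bbb–Db.
First inversion places the third in the bass, which is Bbb.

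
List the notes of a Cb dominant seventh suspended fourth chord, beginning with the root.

Cb, Fb, Gb, Bbb

Cb dominant seventh suspended fourth: dominant seventh suspended fourth on Cb.
Cb — root
Fb — perfect 4th
Gb — perfect 5th
Bbb — minor 7th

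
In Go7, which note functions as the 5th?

Db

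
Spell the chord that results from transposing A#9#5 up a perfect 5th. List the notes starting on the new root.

A♯ up a perfect 5th → E♯. New chord: E♯ dominant ninth sharp five.
E♯ — root
G𝄪 — major 3rd
B𝄪 — augmented 5th
D♯ — minor 7th
F𝄪 — major 9th

E♯ – G𝄪 – B𝄪 – D♯ – F𝄪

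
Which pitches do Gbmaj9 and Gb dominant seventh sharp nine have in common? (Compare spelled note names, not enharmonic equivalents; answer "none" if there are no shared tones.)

Gb  Bb  Db

Gbmaj9: Gb Bb Db F Ab
Gb dominant seventh sharp nine: Gb Bb Db Fb A
Common to both → Gb, Bb, Db.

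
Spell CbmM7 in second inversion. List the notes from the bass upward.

G♭, B♭, C♭, E𝄫

In root position, CbmM7 is C♭–E𝄫–G♭–B♭.
Second inversion puts the fifth (G♭) in the bass.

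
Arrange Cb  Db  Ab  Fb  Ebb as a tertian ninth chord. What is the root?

Arranged so that each adjacent pair is a third by letter name: Db – Fb – Ab – Cb – Ebb.
The bottom of that stack, Db, is the root (this is Db minor seventh flat nine).

Db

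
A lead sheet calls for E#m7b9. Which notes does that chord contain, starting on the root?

E♯  G♯  B♯  D♯  F♯

E#m7b9: minor seventh flat nine on E♯.
root → E♯
3rd (minor 3rd) → G♯
5th (perfect 5th) → B♯
7th (minor 7th) → D♯
9th (minor 9th) → F♯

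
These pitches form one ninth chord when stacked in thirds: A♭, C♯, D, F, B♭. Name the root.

B♭

Stacking in thirds gives B♭ – D – F – A♭ – C♯, so B♭ is the root — B♭ dominant seventh sharp nine.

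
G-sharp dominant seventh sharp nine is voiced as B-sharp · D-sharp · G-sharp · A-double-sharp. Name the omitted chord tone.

G-sharp dominant seventh sharp nine = G-sharp, B-sharp, D-sharp, F-sharp, A-double-sharp. The voicing lacks the 7th (minor 7th), F-sharp.

F-sharp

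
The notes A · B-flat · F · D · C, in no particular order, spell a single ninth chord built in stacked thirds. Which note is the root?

B-flat

Arranged so that each adjacent pair is a third by letter name: B-flat – D – F – A – C.
The bottom of that stack, B-flat, is the root (this is B-flat major ninth).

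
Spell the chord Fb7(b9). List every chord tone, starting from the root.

F♭, A♭, C♭, E𝄫, G𝄫

Fb7(b9): dominant seventh flat nine on F♭.
Root: F♭
Major 3rd (3rd): A♭
Perfect 5th (5th): C♭
Minor 7th (7th): E𝄫
Minor 9th (9th): G𝄫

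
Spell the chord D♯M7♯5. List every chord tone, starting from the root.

D♯M7♯5 is an augmented major seventh built on D#.
D# — root
F## — major 3rd
A## — augmented 5th
C## — major 7th

D#  F##  A##  C##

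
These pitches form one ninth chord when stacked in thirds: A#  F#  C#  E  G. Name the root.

Arranged so that each adjacent pair is a third by letter name: F# – A# – C# – E – G.
The bottom of that stack, F#, is the root (this is F# dominant seventh flat nine).

F#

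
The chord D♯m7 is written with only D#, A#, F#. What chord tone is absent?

The full D♯m7 chord is D#, F#, A#, C#.
Comparing with the voicing, the minor 7th (7th) — C# — is absent.

C#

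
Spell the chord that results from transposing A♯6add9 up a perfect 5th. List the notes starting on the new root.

E♯, G𝄪, B♯, C𝄪, F𝄪

A perfect 5th up from A♯ is E♯, so the new chord is E♯ six-nine.
E♯ — root
G𝄪 — major 3rd
B♯ — perfect 5th
C𝄪 — major 6th
F𝄪 — major 9th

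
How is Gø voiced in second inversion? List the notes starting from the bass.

In root position, Gø is G–Bb–Db–F.
Second inversion puts the fifth (Db) in the bass.

Db  F  G  Bb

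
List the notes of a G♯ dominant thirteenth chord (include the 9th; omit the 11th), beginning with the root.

G♯ dominant thirteenth is a dominant thirteenth built on G#.
- root: G#
- major 3rd: B#
- perfect 5th: D#
- minor 7th: F#
- major 9th: A#
- major 13th: E#

G#, B#, D#, F#, A#, E#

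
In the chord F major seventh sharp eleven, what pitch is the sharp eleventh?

B

F major seventh sharp eleven is built on F; its 11th is an augmented 11th above the root.
A fourth above F uses the letter B, and the augmented 11th above F is B.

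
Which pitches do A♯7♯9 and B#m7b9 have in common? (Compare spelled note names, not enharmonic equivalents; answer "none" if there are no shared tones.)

A♯7♯9: A♯ C𝄪 E♯ G♯ B𝄪
B#m7b9: B♯ D♯ F𝄪 A♯ C♯
Common to both → A♯.

A♯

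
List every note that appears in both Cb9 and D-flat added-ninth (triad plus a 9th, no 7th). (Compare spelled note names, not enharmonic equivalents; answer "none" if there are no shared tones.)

Eb  Db

Cb9 = Cb, Eb, Gb, Bbb, Db.
D-flat added-ninth = Db, F, Ab, Eb.
Shared: Eb, Db.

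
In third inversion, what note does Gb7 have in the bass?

Gb7 in root position is G♭–B♭–D♭–F♭.
Third inversion places the seventh in the bass, which is F♭.

F♭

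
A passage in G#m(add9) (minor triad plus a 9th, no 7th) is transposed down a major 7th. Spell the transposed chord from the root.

A – C – E – B

Transposed root: G# → A (major 7th down). So we spell A minor added-ninth:
Root: A
Minor 3rd (3rd): C
Perfect 5th (5th): E
Major 9th (9th): B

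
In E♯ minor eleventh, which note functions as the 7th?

D#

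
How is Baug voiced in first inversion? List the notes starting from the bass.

In root position, Baug is B–D♯–F𝄪.
First inversion puts the third (D♯) in the bass.

D♯, F𝄪, B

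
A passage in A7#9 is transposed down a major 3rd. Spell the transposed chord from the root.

A down a major 3rd → F. New chord: F dominant seventh sharp nine.
Root: F
Major 3rd (3rd): A
Perfect 5th (5th): C
Minor 7th (7th): Eb
Augmented 9th (9th): G#

F, A, C, Eb, G#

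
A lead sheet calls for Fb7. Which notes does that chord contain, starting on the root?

Fb, Ab, Cb, Ebb

Root Fb, quality dominant seventh:
Root: Fb
Major 3rd (3rd): Ab
Perfect 5th (5th): Cb
Minor 7th (7th): Ebb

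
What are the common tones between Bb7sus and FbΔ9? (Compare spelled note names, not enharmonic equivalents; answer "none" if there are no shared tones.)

E♭  A♭

Bb7sus = B♭, E♭, F, A♭.
FbΔ9 = F♭, A♭, C♭, E♭, G♭.
Shared: E♭, A♭.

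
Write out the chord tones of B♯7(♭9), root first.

B♯7(♭9): dominant seventh flat nine on B#.
Root: B#
Major 3rd (3rd): D##
Perfect 5th (5th): F##
Minor 7th (7th): A#
Minor 9th (9th): C#

B# – D## – F## – A# – C#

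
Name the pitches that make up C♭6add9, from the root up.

C♭6add9: six-nine on C♭.
Root: C♭
Major 3rd (3rd): E♭
Perfect 5th (5th): G♭
Major 6th (6th): A♭
Major 9th (9th): D♭

C♭, E♭, G♭, A♭, D♭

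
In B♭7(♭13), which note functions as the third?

B♭7(♭13) is built on Bb; its 3rd is a major 3rd above the root.
A third above B uses the letter D, and the major 3rd above Bb is D.

D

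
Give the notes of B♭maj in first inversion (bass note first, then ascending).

B♭maj = Bb–D–F; first inversion → third (D) lowest.

D, F, Bb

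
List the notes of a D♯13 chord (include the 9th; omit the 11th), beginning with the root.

D♯  F𝄪  A♯  C♯  E♯  B♯

D♯13: dominant thirteenth on D♯.
- root: D♯
- major 3rd: F𝄪
- perfect 5th: A♯
- minor 7th: C♯
- major 9th: E♯
- major 13th: B♯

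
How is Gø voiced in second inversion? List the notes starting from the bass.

In root position, Gø is G–Bb–Db–F.
Second inversion puts the fifth (Db) in the bass.

Db, F, G, Bb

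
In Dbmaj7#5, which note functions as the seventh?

Root of Dbmaj7#5 = Db. The 7th is a major 7th: Db up a major 7th → C.

C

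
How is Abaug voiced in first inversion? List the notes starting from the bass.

C E Ab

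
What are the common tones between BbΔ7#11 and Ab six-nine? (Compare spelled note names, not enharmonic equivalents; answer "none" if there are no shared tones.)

Bb, F

BbΔ7#11 = Bb, D, F, A, E.
Ab six-nine = Ab, C, Eb, F, Bb.
Shared: Bb, F.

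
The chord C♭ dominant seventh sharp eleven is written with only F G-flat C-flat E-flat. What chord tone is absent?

The full C♭ dominant seventh sharp eleven chord is C-flat, E-flat, G-flat, B-double-flat, F.
Comparing with the voicing, the minor 7th (7th) — B-double-flat — is absent.

B-double-flat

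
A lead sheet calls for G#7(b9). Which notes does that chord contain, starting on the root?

G#7(b9): dominant seventh flat nine on G#.
Root: G#
Major 3rd (3rd): B#
Perfect 5th (5th): D#
Minor 7th (7th): F#
Minor 9th (9th): A

G# – B# – D# – F# – A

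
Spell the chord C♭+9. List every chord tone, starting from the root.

Cb, Eb, G, Bbb, Db

C♭+9: dominant ninth sharp five on Cb.
- root: Cb
- major 3rd: Eb
- augmented 5th: G
- minor 7th: Bbb
- major 9th: Db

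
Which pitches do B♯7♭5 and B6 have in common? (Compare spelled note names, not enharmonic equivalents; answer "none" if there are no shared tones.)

F#

B♯7♭5 = B#, D##, F#, A#.
B6 = B, D#, F#, G#.
Shared: F#.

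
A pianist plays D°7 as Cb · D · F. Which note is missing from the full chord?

Ab

D°7 = D, F, Ab, Cb. The voicing lacks the 5th (diminished 5th), Ab.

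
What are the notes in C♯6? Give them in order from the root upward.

Root C#, quality major sixth:
C# — root
E# — major 3rd
G# — perfect 5th
A# — major 6th

C#, E#, G#, A#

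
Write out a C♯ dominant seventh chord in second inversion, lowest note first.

G-sharp – B – C-sharp – E-sharp

In root position, C♯ dominant seventh is C-sharp–E-sharp–G-sharp–B.
Second inversion puts the fifth (G-sharp) in the bass.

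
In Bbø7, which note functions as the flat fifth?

Root of Bbø7 = Bb. The 5th is a diminished 5th: Bb up a diminished 5th → Fb.

Fb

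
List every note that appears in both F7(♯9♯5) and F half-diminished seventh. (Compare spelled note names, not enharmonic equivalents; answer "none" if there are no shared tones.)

F7(♯9♯5): F A C♯ E♭ G♯
F half-diminished seventh: F A♭ C♭ E♭
Common to both → F, E♭.

F – E♭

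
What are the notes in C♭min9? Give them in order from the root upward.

Cb, Ebb, Gb, Bbb, Db

C♭min9: minor ninth on Cb.
Root: Cb
Minor 3rd (3rd): Ebb
Perfect 5th (5th): Gb
Minor 7th (7th): Bbb
Major 9th (9th): Db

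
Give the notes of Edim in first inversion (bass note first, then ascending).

Edim = E–G–Bb; first inversion → third (G) lowest.

G, Bb, E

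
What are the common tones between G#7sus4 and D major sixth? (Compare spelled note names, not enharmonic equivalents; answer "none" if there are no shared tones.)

G#7sus4 = G#, C#, D#, F#.
D major sixth = D, F#, A, B.
Shared: F#.

F#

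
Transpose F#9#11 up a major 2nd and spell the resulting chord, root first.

F# up a major 2nd → G#. New chord: G# dominant ninth sharp eleven.
- root: G#
- major 3rd: B#
- perfect 5th: D#
- minor 7th: F#
- major 9th: A#
- augmented 11th: C##

G#  B#  D#  F#  A#  C##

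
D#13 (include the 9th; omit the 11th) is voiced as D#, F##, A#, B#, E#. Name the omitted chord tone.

The full D#13 chord is D#, F##, A#, C#, E#, B#.
Comparing with the voicing, the minor 7th (7th) — C# — is absent.

C#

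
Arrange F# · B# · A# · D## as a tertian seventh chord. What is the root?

B#

Arranged so that each adjacent pair is a third by letter name: B# – D## – F# – A#.
The bottom of that stack, B#, is the root (this is B# dominant seventh flat five).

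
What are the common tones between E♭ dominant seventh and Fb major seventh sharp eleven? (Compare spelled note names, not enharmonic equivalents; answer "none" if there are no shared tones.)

Eb  Bb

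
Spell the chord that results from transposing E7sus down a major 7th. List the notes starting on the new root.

F, B♭, C, E♭

E down a major 7th → F. New chord: F dominant seventh suspended fourth.
F — root
B♭ — perfect 4th
C — perfect 5th
E♭ — minor 7th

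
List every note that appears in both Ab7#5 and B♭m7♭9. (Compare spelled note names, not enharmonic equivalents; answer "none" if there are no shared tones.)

Ab7#5 = A♭, C, E, G♭.
B♭m7♭9 = B♭, D♭, F, A♭, C♭.
Shared: A♭.

A♭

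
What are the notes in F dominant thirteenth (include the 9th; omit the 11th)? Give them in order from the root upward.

Root F, quality dominant thirteenth:
- root: F
- major 3rd: A
- perfect 5th: C
- minor 7th: E-flat
- major 9th: G
- major 13th: D

F – A – C – E-flat – G – D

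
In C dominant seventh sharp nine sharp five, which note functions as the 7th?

C dominant seventh sharp nine sharp five is built on C; its 7th is a minor 7th above the root.
A seventh above C uses the letter B, and the minor 7th above C is B-flat.

B-flat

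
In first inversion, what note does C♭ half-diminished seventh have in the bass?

Ebb

C♭ half-diminished seventh = Cb–Ebb–Gbb–Bbb. First inversion → third in the bass = Ebb.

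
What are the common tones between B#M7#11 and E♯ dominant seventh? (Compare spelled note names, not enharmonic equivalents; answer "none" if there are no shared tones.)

B#M7#11: B♯ D𝄪 F𝄪 A𝄪 E𝄪
E♯ dominant seventh: E♯ G𝄪 B♯ D♯
Common to both → B♯.

B♯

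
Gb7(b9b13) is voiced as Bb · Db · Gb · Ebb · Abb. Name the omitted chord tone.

Fb

The full Gb7(b9b13) chord is Gb, Bb, Db, Fb, Abb, Ebb.
Comparing with the voicing, the minor 7th (7th) — Fb — is absent.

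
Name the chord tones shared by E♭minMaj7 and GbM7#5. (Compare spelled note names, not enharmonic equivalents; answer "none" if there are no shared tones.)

Gb – Bb – D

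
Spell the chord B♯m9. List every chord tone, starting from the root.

B# D# F## A# C##

Root B#, quality minor ninth:
root → B#
3rd (minor 3rd) → D#
5th (perfect 5th) → F##
7th (minor 7th) → A#
9th (major 9th) → C##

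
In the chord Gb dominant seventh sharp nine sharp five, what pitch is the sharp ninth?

A

Gb dominant seventh sharp nine sharp five is built on Gb; its 9th is an augmented 9th above the root.
A second above G uses the letter A, and the augmented 9th above Gb is A.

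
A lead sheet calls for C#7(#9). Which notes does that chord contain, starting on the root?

C#, E#, G#, B, D##

C#7(#9) is a dominant seventh sharp nine built on C#.
- root: C#
- major 3rd: E#
- perfect 5th: G#
- minor 7th: B
- augmented 9th: D##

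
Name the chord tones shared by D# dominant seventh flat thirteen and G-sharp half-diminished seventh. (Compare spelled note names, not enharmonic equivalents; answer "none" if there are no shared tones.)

D# dominant seventh flat thirteen = D-sharp, F-double-sharp, A-sharp, C-sharp, B.
G-sharp half-diminished seventh = G-sharp, B, D, F-sharp.
Shared: B.

B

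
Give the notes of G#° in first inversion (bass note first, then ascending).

B  D  G#

In root position, G#° is G#–B–D.
First inversion puts the third (B) in the bass.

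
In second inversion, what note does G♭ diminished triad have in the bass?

G♭ diminished triad = Gb–Bbb–Dbb. Second inversion → fifth in the bass = Dbb.

Dbb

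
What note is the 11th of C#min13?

C#min13 is built on C#; its 11th is a perfect 11th above the root.
A fourth above C uses the letter F, and the perfect 11th above C# is F#.

F#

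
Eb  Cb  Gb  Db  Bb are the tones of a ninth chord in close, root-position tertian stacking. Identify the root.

Arranged so that each adjacent pair is a third by letter name: Cb – Eb – Gb – Bb – Db.
The bottom of that stack, Cb, is the root (this is Cb major ninth).

Cb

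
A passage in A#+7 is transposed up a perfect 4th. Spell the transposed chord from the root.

D# – F## – A## – C#

A perfect 4th up from A# is D#, so the new chord is D# augmented seventh.
Root: D#
Major 3rd (3rd): F##
Augmented 5th (5th): A##
Minor 7th (7th): C#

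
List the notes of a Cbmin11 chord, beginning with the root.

Root Cb, quality minor eleventh:
- root: Cb
- minor 3rd: Ebb
- perfect 5th: Gb
- minor 7th: Bbb
- major 9th: Db
- perfect 11th: Fb

Cb Ebb Gb Bbb Db Fb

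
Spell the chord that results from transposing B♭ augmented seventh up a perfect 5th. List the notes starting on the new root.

F, A, C-sharp, E-flat

B-flat up a perfect 5th → F. New chord: F augmented seventh.
root → F
3rd (major 3rd) → A
5th (augmented 5th) → C-sharp
7th (minor 7th) → E-flat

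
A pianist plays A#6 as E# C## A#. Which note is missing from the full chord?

F##

A#6 = A#, C##, E#, F##. The voicing lacks the 6th (major 6th), F##.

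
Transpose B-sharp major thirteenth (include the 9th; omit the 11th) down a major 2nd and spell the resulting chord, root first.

A-sharp  C-double-sharp  E-sharp  G-double-sharp  B-sharp  F-double-sharp

A major 2nd down from B-sharp is A-sharp, so the new chord is A-sharp major thirteenth.
A-sharp — root
C-double-sharp — major 3rd
E-sharp — perfect 5th
G-double-sharp — major 7th
B-sharp — major 9th
F-double-sharp — major 13th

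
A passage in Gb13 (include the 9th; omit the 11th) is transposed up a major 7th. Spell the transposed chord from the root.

F  A  C  Eb  G  D

Gb up a major 7th → F. New chord: F dominant thirteenth.
Root: F
Major 3rd (3rd): A
Perfect 5th (5th): C
Minor 7th (7th): Eb
Major 9th (9th): G
Major 13th (13th): D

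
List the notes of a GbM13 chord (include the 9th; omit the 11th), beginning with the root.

G♭ – B♭ – D♭ – F – A♭ – E♭

GbM13 is a major thirteenth built on G♭.
- root: G♭
- major 3rd: B♭
- perfect 5th: D♭
- major 7th: F
- major 9th: A♭
- major 13th: E♭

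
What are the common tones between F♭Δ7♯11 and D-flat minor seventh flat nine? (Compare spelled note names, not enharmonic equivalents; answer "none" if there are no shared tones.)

F♭Δ7♯11 = Fb, Ab, Cb, Eb, Bb.
D-flat minor seventh flat nine = Db, Fb, Ab, Cb, Ebb.
Shared: Fb, Ab, Cb.

Fb – Ab – Cb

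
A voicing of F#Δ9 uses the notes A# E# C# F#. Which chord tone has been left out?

The full F#Δ9 chord is F#, A#, C#, E#, G#.
Comparing with the voicing, the major 9th (9th) — G# — is absent.

G#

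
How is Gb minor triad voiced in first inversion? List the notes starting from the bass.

B𝄫  D♭  G♭

Gb minor triad = G♭–B𝄫–D♭; first inversion → third (B𝄫) lowest.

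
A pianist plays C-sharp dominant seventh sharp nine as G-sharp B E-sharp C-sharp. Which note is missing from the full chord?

D-double-sharp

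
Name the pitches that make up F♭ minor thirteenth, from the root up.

Fb – Abb – Cb – Ebb – Gb – Bbb – Db

F♭ minor thirteenth: minor thirteenth on Fb.
Root: Fb
Minor 3rd (3rd): Abb
Perfect 5th (5th): Cb
Minor 7th (7th): Ebb
Major 9th (9th): Gb
Perfect 11th (11th): Bbb
Major 13th (13th): Db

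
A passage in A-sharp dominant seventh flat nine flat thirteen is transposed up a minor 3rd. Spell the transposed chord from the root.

A-sharp up a minor 3rd → C-sharp. New chord: C-sharp dominant seventh flat nine flat thirteen.
- root: C-sharp
- major 3rd: E-sharp
- perfect 5th: G-sharp
- minor 7th: B
- minor 9th: D
- minor 13th: A

C-sharp E-sharp G-sharp B D A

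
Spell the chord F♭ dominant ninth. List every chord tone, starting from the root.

F-flat  A-flat  C-flat  E-double-flat  G-flat

F♭ dominant ninth: dominant ninth on F-flat.
- root: F-flat
- major 3rd: A-flat
- perfect 5th: C-flat
- minor 7th: E-double-flat
- major 9th: G-flat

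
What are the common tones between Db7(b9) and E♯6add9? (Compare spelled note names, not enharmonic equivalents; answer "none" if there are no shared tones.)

none

Db7(b9) = Db, F, Ab, Cb, Ebb.
E♯6add9 = E#, G##, B#, C##, F##.
Shared: none.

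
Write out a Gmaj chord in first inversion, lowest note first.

B  D  G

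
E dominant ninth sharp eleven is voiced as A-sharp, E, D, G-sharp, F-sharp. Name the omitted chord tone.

B

The full E dominant ninth sharp eleven chord is E, G-sharp, B, D, F-sharp, A-sharp.
Comparing with the voicing, the perfect 5th (5th) — B — is absent.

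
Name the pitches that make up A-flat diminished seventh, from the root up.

A-flat  C-flat  E-double-flat  G-double-flat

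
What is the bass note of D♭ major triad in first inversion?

F

D♭ major triad = D-flat–F–A-flat. First inversion → third in the bass = F.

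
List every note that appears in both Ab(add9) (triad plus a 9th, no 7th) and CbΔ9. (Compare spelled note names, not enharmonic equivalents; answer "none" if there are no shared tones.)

Ab(add9) = Ab, C, Eb, Bb.
CbΔ9 = Cb, Eb, Gb, Bb, Db.
Shared: Eb, Bb.

Eb, Bb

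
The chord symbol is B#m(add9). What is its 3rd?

B#m(add9) is built on B#; its 3rd is a minor 3rd above the root.
A third above B uses the letter D, and the minor 3rd above B# is D#.

D#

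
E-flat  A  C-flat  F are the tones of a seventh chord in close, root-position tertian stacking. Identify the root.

F

Stacking in thirds gives F – A – C-flat – E-flat, so F is the root — F dominant seventh flat five.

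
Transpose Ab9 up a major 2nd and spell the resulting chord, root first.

B♭, D, F, A♭, C

A major 2nd up from A♭ is B♭, so the new chord is B♭ dominant ninth.
Root: B♭
Major 3rd (3rd): D
Perfect 5th (5th): F
Minor 7th (7th): A♭
Major 9th (9th): C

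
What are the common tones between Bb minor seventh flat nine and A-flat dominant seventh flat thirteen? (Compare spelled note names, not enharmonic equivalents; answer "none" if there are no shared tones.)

Bb minor seventh flat nine = B-flat, D-flat, F, A-flat, C-flat.
A-flat dominant seventh flat thirteen = A-flat, C, E-flat, G-flat, F-flat.
Shared: A-flat.

A-flat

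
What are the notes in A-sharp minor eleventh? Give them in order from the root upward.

A# C# E# G# B# D#

Root A#, quality minor eleventh:
- root: A#
- minor 3rd: C#
- perfect 5th: E#
- minor 7th: G#
- major 9th: B#
- perfect 11th: D#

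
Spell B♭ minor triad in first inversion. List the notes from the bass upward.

B♭ minor triad = B-flat–D-flat–F; first inversion → third (D-flat) lowest.

D-flat, F, B-flat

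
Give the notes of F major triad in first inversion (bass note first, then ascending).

F major triad = F–A–C; first inversion → third (A) lowest.

A C F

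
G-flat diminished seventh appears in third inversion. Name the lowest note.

F-double-flat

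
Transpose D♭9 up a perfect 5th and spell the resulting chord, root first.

A♭ C E♭ G♭ B♭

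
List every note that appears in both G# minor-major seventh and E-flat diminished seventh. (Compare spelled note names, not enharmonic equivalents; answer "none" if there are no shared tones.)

none

G# minor-major seventh: G-sharp B D-sharp F-double-sharp
E-flat diminished seventh: E-flat G-flat B-double-flat D-double-flat
Common to both → none.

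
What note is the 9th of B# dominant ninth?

C-double-sharp

Root of B# dominant ninth = B-sharp. The 9th is a major 9th: B-sharp up a major 9th → C-double-sharp.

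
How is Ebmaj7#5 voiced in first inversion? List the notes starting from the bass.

Ebmaj7#5 = Eb–G–B–D; first inversion → third (G) lowest.

G, B, D, Eb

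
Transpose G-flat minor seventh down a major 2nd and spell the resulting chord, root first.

G-flat down a major 2nd → F-flat. New chord: F-flat minor seventh.
F-flat — root
A-double-flat — minor 3rd
C-flat — perfect 5th
E-double-flat — minor 7th

F-flat A-double-flat C-flat E-double-flat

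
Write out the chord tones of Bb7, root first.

Bb7 is a dominant seventh built on Bb.
Root: Bb
Major 3rd (3rd): D
Perfect 5th (5th): F
Minor 7th (7th): Ab

Bb – D – F – Ab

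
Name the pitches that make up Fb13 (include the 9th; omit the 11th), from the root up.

Fb, Ab, Cb, Ebb, Gb, Db

Fb13 is a dominant thirteenth built on Fb.
Fb — root
Ab — major 3rd
Cb — perfect 5th
Ebb — minor 7th
Gb — major 9th
Db — major 13th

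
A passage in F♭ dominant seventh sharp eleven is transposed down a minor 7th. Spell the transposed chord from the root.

Gb Bb Db Fb C

A minor 7th down from Fb is Gb, so the new chord is Gb dominant seventh sharp eleven.
- root: Gb
- major 3rd: Bb
- perfect 5th: Db
- minor 7th: Fb
- augmented 11th: C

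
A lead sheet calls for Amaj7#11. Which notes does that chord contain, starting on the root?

Root A, quality major seventh sharp eleven:
Root: A
Major 3rd (3rd): C#
Perfect 5th (5th): E
Major 7th (7th): G#
Augmented 11th (11th): D#

A – C# – E – G# – D#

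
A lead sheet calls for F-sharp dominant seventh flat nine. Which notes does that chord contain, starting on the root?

F#, A#, C#, E, G

F-sharp dominant seventh flat nine: dominant seventh flat nine on F#.
F# — root
A# — major 3rd
C# — perfect 5th
E — minor 7th
G — minor 9th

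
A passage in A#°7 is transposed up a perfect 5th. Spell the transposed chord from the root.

E#, G#, B, D

A# up a perfect 5th → E#. New chord: E# diminished seventh.
Root: E#
Minor 3rd (3rd): G#
Diminished 5th (5th): B
Diminished 7th (7th): D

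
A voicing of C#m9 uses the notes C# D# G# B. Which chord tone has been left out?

E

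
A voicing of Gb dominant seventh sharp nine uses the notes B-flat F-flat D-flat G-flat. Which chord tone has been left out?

A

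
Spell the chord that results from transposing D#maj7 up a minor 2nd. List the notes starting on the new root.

E, G♯, B, D♯

Transposed root: D♯ → E (minor 2nd up). So we spell E major seventh:
- root: E
- major 3rd: G♯
- perfect 5th: B
- major 7th: D♯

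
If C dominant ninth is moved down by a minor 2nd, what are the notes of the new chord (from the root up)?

C down a minor 2nd → B. New chord: B dominant ninth.
root → B
3rd (major 3rd) → D♯
5th (perfect 5th) → F♯
7th (minor 7th) → A
9th (major 9th) → C♯

B D♯ F♯ A C♯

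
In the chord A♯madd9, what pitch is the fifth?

E#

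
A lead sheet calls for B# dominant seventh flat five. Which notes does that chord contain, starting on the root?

B♯ D𝄪 F♯ A♯

B# dominant seventh flat five: dominant seventh flat five on B♯.
B♯ — root
D𝄪 — major 3rd
F♯ — diminished 5th
A♯ — minor 7th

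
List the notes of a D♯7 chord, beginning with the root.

Root D#, quality dominant seventh:
root → D#
3rd (major 3rd) → F##
5th (perfect 5th) → A#
7th (minor 7th) → C#

D#  F##  A#  C#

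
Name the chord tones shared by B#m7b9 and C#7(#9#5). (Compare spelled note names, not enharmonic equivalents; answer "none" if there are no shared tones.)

C#

B#m7b9 = B#, D#, F##, A#, C#.
C#7(#9#5) = C#, E#, G##, B, D##.
Shared: C#.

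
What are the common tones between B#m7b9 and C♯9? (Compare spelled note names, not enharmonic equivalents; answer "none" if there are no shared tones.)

B#m7b9 = B#, D#, F##, A#, C#.
C♯9 = C#, E#, G#, B, D#.
Shared: D#, C#.

D#, C#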